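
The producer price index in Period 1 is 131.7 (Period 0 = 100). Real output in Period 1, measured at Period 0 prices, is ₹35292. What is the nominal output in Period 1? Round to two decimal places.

Nominal = Real × (Index/100) = 35292 × (131.7/100)
        = 35292 × 1.317 = 46479.5640

46479.56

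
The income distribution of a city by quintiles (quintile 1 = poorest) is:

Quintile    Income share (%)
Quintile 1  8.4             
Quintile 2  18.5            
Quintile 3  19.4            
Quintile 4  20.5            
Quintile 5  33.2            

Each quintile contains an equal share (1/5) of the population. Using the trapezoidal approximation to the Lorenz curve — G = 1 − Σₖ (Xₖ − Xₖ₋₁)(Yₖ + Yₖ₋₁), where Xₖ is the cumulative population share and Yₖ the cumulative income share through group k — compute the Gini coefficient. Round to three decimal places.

Cumulative income shares Yₖ: 0.0840, 0.2690, 0.4630, 0.6680, 1.0000
Σ (Xₖ−Xₖ₋₁)(Yₖ+Yₖ₋₁) = (1/5)(0.0840+0.0000) + (1/5)(0.2690+0.0840) + (1/5)(0.4630+0.2690) + (1/5)(0.6680+0.4630) + (1/5)(1.0000+0.6680)
  = 0.0168 + 0.0706 + 0.1464 + 0.2262 + 0.3336 = 0.7936
G = 1 − 0.7936 = 0.2064

0.206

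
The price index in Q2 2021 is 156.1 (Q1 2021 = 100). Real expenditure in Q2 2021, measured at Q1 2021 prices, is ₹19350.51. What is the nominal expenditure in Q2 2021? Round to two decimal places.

30206.15

Nominal = Real × (Index/100) = 19350.51 × (156.1/100)
        = 19350.51 × 1.561 = 30206.1461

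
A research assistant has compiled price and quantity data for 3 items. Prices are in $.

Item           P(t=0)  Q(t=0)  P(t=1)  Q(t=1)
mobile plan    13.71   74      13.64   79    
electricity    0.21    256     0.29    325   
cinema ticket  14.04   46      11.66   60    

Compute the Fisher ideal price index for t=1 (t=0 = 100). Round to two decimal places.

94.18

Laspeyres component (base-period weights):
ΣP(t=1)Q(t=0) = 13.64×74 + 0.29×256 + 11.66×46 = 1009.36 + 74.24 + 536.36 = 1619.96
ΣP(t=0)Q(t=0) = 13.71×74 + 0.21×256 + 14.04×46 = 1014.54 + 53.76 + 645.84 = 1714.14
L = 1619.96 / 1714.14 × 100 = 94.5057
Paasche component (current-period weights):
ΣP(t=1)Q(t=1) = 13.64×79 + 0.29×325 + 11.66×60 = 1077.56 + 94.25 + 699.6 = 1871.41
ΣP(t=0)Q(t=1) = 13.71×79 + 0.21×325 + 14.04×60 = 1083.09 + 68.25 + 842.4 = 1993.74
P = 1871.41 / 1993.74 × 100 = 93.8643
Fisher = √(L × P) = √(94.5057 × 93.8643) = 94.1845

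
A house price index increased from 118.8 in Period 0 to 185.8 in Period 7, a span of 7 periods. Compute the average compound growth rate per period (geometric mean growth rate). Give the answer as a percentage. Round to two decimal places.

Growth factor = (185.8/118.8)^(1/7) = (1.563973)^(1/7) = 1.065975
Growth rate = 1.065975 − 1 = 0.065975 = 6.5975%

6.60%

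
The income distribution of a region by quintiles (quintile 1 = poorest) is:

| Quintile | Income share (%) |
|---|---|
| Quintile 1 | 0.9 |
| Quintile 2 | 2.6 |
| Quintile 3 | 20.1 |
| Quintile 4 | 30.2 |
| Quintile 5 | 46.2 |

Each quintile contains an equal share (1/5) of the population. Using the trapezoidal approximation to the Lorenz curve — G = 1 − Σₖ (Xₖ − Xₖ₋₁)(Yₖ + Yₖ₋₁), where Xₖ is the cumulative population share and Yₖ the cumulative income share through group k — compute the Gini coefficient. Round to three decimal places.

Cumulative income shares Yₖ: 0.0090, 0.0350, 0.2360, 0.5380, 1.0000
Σ (Xₖ−Xₖ₋₁)(Yₖ+Yₖ₋₁) = (1/5)(0.0090+0.0000) + (1/5)(0.0350+0.0090) + (1/5)(0.2360+0.0350) + (1/5)(0.5380+0.2360) + (1/5)(1.0000+0.5380)
  = 0.0018 + 0.0088 + 0.0542 + 0.1548 + 0.3076 = 0.5272
G = 1 − 0.5272 = 0.4728

0.473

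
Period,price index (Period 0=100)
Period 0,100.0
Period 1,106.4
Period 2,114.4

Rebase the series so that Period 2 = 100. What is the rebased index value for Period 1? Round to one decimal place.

Rebased(Period 1) = 106.4 / 114.4 × 100 = 93.0070

93.0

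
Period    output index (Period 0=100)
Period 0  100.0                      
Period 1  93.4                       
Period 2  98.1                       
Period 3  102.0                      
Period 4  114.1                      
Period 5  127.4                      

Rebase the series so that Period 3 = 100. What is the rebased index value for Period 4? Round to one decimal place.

Rebased(Period 4) = 114.1 / 102.0 × 100 = 111.8627

111.9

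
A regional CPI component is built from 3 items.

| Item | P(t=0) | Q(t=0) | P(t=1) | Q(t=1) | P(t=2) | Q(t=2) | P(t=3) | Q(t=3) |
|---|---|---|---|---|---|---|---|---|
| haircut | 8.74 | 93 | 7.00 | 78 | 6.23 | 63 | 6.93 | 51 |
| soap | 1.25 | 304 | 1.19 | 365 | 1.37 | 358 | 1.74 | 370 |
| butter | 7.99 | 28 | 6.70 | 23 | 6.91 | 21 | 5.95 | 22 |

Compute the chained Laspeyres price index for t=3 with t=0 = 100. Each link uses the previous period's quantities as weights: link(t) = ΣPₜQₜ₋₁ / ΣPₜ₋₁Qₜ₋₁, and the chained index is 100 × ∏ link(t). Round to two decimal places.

Link t=0→t=1:
ΣP(t=1)Q(t=0) = 7.00×93 + 1.19×304 + 6.70×28 = 651 + 361.76 + 187.6 = 1200.36
ΣP(t=0)Q(t=0) = 8.74×93 + 1.25×304 + 7.99×28 = 812.82 + 380 + 223.72 = 1416.54
link = 1200.36/1416.54 = 0.847389
Link t=1→t=2:
ΣP(t=2)Q(t=1) = 6.23×78 + 1.37×365 + 6.91×23 = 485.94 + 500.05 + 158.93 = 1144.92
ΣP(t=1)Q(t=1) = 7.00×78 + 1.19×365 + 6.70×23 = 546 + 434.35 + 154.1 = 1134.45
link = 1144.92/1134.45 = 1.009229
Link t=2→t=3:
ΣP(t=3)Q(t=2) = 6.93×63 + 1.74×358 + 5.95×21 = 436.59 + 622.92 + 124.95 = 1184.46
ΣP(t=2)Q(t=2) = 6.23×63 + 1.37×358 + 6.91×21 = 392.49 + 490.46 + 145.11 = 1028.06
link = 1184.46/1028.06 = 1.152131
Chained index = 100 × 0.847389 × 1.009229 × 1.152131 = 98.5313

98.53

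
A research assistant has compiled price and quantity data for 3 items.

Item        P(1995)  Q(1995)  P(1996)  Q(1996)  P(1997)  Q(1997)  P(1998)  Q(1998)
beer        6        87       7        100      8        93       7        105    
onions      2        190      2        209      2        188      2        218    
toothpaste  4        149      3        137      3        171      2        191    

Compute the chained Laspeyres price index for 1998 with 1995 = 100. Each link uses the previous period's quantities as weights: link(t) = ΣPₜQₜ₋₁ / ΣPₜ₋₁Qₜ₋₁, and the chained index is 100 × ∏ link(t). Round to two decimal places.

Link 1995→1996:
ΣP(1996)Q(1995) = 7×87 + 2×190 + 3×149 = 609 + 380 + 447 = 1436
ΣP(1995)Q(1995) = 6×87 + 2×190 + 4×149 = 522 + 380 + 596 = 1498
link = 1436/1498 = 0.958611
Link 1996→1997:
ΣP(1997)Q(1996) = 8×100 + 2×209 + 3×137 = 800 + 418 + 411 = 1629
ΣP(1996)Q(1996) = 7×100 + 2×209 + 3×137 = 700 + 418 + 411 = 1529
link = 1629/1529 = 1.065402
Link 1997→1998:
ΣP(1998)Q(1997) = 7×93 + 2×188 + 2×171 = 651 + 376 + 342 = 1369
ΣP(1997)Q(1997) = 8×93 + 2×188 + 3×171 = 744 + 376 + 513 = 1633
link = 1369/1633 = 0.838334
Chained index = 100 × 0.958611 × 1.065402 × 0.838334 = 85.6197

85.62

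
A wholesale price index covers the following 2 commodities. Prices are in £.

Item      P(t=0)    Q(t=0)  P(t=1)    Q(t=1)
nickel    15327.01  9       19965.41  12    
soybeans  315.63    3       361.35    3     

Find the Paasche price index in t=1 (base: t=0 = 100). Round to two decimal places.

Paasche price index uses current-period quantities as weights.
ΣP(t=1)·Q(t=1) = 19965.41×12 + 361.35×3 = 239584.92 + 1084.05 = 240668.97
ΣP(t=0)·Q(t=1) = 15327.01×12 + 315.63×3 = 183924.12 + 946.89 = 184871.01
Index = 240668.97 / 184871.01 × 100 = 130.1821

130.18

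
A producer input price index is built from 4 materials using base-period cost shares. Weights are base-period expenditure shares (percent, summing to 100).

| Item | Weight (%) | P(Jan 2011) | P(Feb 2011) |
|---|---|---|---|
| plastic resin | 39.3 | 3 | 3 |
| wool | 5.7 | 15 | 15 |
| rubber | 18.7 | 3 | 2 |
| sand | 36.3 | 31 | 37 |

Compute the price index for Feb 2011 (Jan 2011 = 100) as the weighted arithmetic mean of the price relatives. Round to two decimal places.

100.79

plastic resin: 39.3 × (3/3) = 39.3 × 1.000000 = 39.3000
wool: 5.7 × (15/15) = 5.7 × 1.000000 = 5.7000
rubber: 18.7 × (2/3) = 18.7 × 0.666667 = 12.4667
sand: 36.3 × (37/31) = 36.3 × 1.193548 = 43.3258
Index = Σ wᵢ·(p₁ᵢ/p₀ᵢ) = 39.3000 + 5.7000 + 12.4667 + 43.3258 = 100.7925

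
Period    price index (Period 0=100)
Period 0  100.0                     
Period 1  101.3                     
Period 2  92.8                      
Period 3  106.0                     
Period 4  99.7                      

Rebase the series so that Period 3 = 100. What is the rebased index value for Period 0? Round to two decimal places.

Rebased(Period 0) = 100.0 / 106.0 × 100 = 94.3396

94.34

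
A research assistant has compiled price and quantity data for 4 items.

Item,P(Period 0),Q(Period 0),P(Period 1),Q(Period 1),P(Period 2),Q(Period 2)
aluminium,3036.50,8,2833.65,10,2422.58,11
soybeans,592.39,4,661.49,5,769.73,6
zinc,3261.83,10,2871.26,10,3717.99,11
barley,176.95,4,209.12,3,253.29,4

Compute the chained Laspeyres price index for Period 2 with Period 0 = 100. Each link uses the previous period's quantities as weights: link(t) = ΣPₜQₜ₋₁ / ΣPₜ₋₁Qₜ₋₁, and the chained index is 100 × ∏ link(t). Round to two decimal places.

Link Period 0→Period 1:
ΣP(Period 1)Q(Period 0) = 2833.65×8 + 661.49×4 + 2871.26×10 + 209.12×4 = 22669.2 + 2645.96 + 28712.6 + 836.48 = 54864.24
ΣP(Period 0)Q(Period 0) = 3036.50×8 + 592.39×4 + 3261.83×10 + 176.95×4 = 24292 + 2369.56 + 32618.3 + 707.8 = 59987.66
link = 54864.24/59987.66 = 0.914592
Link Period 1→Period 2:
ΣP(Period 2)Q(Period 1) = 2422.58×10 + 769.73×5 + 3717.99×10 + 253.29×3 = 24225.8 + 3848.65 + 37179.9 + 759.87 = 66014.22
ΣP(Period 1)Q(Period 1) = 2833.65×10 + 661.49×5 + 2871.26×10 + 209.12×3 = 28336.5 + 3307.45 + 28712.6 + 627.36 = 60983.91
link = 66014.22/60983.91 = 1.082486
Chained index = 100 × 0.914592 × 1.082486 = 99.0033

99.00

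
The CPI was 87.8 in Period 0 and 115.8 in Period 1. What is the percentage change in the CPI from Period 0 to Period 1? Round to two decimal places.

31.89%

Change = (115.8 − 87.8) / 87.8 × 100
       = 28.0 / 87.8 × 100 = 31.8907%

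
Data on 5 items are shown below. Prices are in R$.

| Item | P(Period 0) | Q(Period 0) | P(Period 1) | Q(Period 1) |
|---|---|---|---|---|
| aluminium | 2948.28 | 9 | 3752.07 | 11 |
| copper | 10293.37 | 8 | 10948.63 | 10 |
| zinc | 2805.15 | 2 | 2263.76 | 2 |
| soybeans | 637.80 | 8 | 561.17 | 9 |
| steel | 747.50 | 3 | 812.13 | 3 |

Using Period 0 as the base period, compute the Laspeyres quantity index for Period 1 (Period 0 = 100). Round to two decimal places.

122.26

Laspeyres quantity index uses base-period prices as weights.
ΣP(Period 0)·Q(Period 1) = 2948.28×11 + 10293.37×10 + 2805.15×2 + 637.80×9 + 747.50×3 = 32431.08 + 102933.7 + 5610.3 + 5740.2 + 2242.5 = 148957.78
ΣP(Period 0)·Q(Period 0) = 2948.28×9 + 10293.37×8 + 2805.15×2 + 637.80×8 + 747.50×3 = 26534.52 + 82346.96 + 5610.3 + 5102.4 + 2242.5 = 121836.68
Index = 148957.78 / 121836.68 × 100 = 122.2602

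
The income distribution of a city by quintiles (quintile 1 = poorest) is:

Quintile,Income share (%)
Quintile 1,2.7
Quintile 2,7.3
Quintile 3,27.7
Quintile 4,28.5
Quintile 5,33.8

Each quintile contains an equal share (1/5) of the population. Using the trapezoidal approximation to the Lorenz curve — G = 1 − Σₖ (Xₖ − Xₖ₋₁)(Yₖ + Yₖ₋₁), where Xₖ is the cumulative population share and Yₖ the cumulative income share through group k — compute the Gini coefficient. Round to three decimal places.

0.334

Cumulative income shares Yₖ: 0.0270, 0.1000, 0.3770, 0.6620, 1.0000
Σ (Xₖ−Xₖ₋₁)(Yₖ+Yₖ₋₁) = (1/5)(0.0270+0.0000) + (1/5)(0.1000+0.0270) + (1/5)(0.3770+0.1000) + (1/5)(0.6620+0.3770) + (1/5)(1.0000+0.6620)
  = 0.0054 + 0.0254 + 0.0954 + 0.2078 + 0.3324 = 0.6664
G = 1 − 0.6664 = 0.3336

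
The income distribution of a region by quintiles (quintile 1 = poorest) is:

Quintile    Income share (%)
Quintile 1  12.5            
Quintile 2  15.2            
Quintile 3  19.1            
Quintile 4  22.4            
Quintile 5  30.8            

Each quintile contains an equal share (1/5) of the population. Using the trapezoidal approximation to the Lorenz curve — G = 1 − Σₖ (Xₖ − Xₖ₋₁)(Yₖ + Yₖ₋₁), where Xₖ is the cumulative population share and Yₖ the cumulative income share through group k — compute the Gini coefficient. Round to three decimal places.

0.175

Cumulative income shares Yₖ: 0.1250, 0.2770, 0.4680, 0.6920, 1.0000
Σ (Xₖ−Xₖ₋₁)(Yₖ+Yₖ₋₁) = (1/5)(0.1250+0.0000) + (1/5)(0.2770+0.1250) + (1/5)(0.4680+0.2770) + (1/5)(0.6920+0.4680) + (1/5)(1.0000+0.6920)
  = 0.0250 + 0.0804 + 0.1490 + 0.2320 + 0.3384 = 0.8248
G = 1 − 0.8248 = 0.1752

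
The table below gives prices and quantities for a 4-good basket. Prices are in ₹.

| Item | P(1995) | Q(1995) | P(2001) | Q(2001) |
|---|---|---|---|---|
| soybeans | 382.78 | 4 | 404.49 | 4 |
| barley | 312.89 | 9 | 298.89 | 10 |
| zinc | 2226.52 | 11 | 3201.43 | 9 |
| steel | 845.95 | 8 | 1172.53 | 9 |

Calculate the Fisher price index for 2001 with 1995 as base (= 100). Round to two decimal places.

Laspeyres component (base-period weights):
ΣP(2001)Q(1995) = 404.49×4 + 298.89×9 + 3201.43×11 + 1172.53×8 = 1617.96 + 2690.01 + 35215.73 + 9380.24 = 48903.94
ΣP(1995)Q(1995) = 382.78×4 + 312.89×9 + 2226.52×11 + 845.95×8 = 1531.12 + 2816.01 + 24491.72 + 6767.6 = 35606.45
L = 48903.94 / 35606.45 × 100 = 137.3457
Paasche component (current-period weights):
ΣP(2001)Q(2001) = 404.49×4 + 298.89×10 + 3201.43×9 + 1172.53×9 = 1617.96 + 2988.9 + 28812.87 + 10552.77 = 43972.5
ΣP(1995)Q(2001) = 382.78×4 + 312.89×10 + 2226.52×9 + 845.95×9 = 1531.12 + 3128.9 + 20038.68 + 7613.55 = 32312.25
P = 43972.5 / 32312.25 × 100 = 136.0862
Fisher = √(L × P) = √(137.3457 × 136.0862) = 136.7145

136.71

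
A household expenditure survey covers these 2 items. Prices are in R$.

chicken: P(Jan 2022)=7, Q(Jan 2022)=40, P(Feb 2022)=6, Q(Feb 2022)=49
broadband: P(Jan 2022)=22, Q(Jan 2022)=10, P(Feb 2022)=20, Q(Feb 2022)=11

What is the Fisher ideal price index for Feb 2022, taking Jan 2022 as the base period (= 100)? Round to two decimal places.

Laspeyres component (base-period weights):
ΣP(Feb 2022)Q(Jan 2022) = 6×40 + 20×10 = 240 + 200 = 440
ΣP(Jan 2022)Q(Jan 2022) = 7×40 + 22×10 = 280 + 220 = 500
L = 440 / 500 × 100 = 88.0000
Paasche component (current-period weights):
ΣP(Feb 2022)Q(Feb 2022) = 6×49 + 20×11 = 294 + 220 = 514
ΣP(Jan 2022)Q(Feb 2022) = 7×49 + 22×11 = 343 + 242 = 585
P = 514 / 585 × 100 = 87.8632
Fisher = √(L × P) = √(88.0000 × 87.8632) = 87.9316

87.93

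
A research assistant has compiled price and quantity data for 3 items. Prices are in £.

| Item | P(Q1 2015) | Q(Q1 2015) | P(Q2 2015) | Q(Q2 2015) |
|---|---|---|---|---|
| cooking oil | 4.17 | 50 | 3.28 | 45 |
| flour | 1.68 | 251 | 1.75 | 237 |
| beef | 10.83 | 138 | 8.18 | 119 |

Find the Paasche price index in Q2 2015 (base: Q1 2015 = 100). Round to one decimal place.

Paasche price index uses current-period quantities as weights.
ΣP(Q2 2015)·Q(Q2 2015) = 3.28×45 + 1.75×237 + 8.18×119 = 147.6 + 414.75 + 973.42 = 1535.77
ΣP(Q1 2015)·Q(Q2 2015) = 4.17×45 + 1.68×237 + 10.83×119 = 187.65 + 398.16 + 1288.77 = 1874.58
Index = 1535.77 / 1874.58 × 100 = 81.9261

81.9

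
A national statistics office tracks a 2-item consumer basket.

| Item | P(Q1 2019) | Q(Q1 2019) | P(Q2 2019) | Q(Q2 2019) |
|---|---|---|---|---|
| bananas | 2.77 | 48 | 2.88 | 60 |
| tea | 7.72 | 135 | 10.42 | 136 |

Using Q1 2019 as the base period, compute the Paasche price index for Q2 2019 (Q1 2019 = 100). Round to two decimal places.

130.74

Paasche price index uses current-period quantities as weights.
ΣP(Q2 2019)·Q(Q2 2019) = 2.88×60 + 10.42×136 = 172.8 + 1417.12 = 1589.92
ΣP(Q1 2019)·Q(Q2 2019) = 2.77×60 + 7.72×136 = 166.2 + 1049.92 = 1216.12
Index = 1589.92 / 1216.12 × 100 = 130.7371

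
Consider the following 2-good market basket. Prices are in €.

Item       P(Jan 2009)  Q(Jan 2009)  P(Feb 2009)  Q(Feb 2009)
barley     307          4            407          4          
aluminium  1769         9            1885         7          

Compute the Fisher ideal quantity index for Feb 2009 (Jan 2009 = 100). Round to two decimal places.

Laspeyres component (base-period weights):
ΣP(Jan 2009)Q(Feb 2009) = 307×4 + 1769×7 = 1228 + 12383 = 13611
ΣP(Jan 2009)Q(Jan 2009) = 307×4 + 1769×9 = 1228 + 15921 = 17149
L = 13611 / 17149 × 100 = 79.3691
Paasche component (current-period weights):
ΣP(Feb 2009)Q(Feb 2009) = 407×4 + 1885×7 = 1628 + 13195 = 14823
ΣP(Feb 2009)Q(Jan 2009) = 407×4 + 1885×9 = 1628 + 16965 = 18593
P = 14823 / 18593 × 100 = 79.7236
Fisher = √(L × P) = √(79.3691 × 79.7236) = 79.5461

79.55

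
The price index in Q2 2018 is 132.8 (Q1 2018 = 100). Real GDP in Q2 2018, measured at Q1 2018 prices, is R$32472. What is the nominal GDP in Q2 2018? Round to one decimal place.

Nominal = Real × (Index/100) = 32472 × (132.8/100)
        = 32472 × 1.328 = 43122.8160

43122.8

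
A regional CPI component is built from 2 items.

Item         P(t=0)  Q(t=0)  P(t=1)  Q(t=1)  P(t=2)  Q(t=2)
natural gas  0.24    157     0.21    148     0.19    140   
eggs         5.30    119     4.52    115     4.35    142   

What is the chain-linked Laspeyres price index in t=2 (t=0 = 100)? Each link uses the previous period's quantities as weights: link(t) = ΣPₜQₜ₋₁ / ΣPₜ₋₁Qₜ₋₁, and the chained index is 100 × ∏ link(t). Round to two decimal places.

81.92

Link t=0→t=1:
ΣP(t=1)Q(t=0) = 0.21×157 + 4.52×119 = 32.97 + 537.88 = 570.85
ΣP(t=0)Q(t=0) = 0.24×157 + 5.30×119 = 37.68 + 630.7 = 668.38
link = 570.85/668.38 = 0.854080
Link t=1→t=2:
ΣP(t=2)Q(t=1) = 0.19×148 + 4.35×115 = 28.12 + 500.25 = 528.37
ΣP(t=1)Q(t=1) = 0.21×148 + 4.52×115 = 31.08 + 519.8 = 550.88
link = 528.37/550.88 = 0.959138
Chained index = 100 × 0.854080 × 0.959138 = 81.9181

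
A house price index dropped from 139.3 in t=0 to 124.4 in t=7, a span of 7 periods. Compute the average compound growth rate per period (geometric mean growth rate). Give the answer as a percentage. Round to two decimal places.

Growth factor = (124.4/139.3)^(1/7) = (0.893037)^(1/7) = 0.983969
Growth rate = 0.983969 − 1 = -0.016031 = -1.6031%

-1.60%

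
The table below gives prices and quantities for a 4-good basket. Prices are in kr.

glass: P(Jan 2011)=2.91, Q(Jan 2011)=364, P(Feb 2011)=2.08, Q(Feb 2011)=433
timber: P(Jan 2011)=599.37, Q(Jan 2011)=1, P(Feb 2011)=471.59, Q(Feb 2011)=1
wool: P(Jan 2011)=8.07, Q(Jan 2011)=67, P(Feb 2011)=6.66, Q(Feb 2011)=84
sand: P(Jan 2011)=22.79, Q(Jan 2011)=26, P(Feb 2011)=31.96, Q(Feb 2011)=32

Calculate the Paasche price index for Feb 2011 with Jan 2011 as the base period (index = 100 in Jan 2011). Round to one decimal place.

Paasche price index uses current-period quantities as weights.
ΣP(Feb 2011)·Q(Feb 2011) = 2.08×433 + 471.59×1 + 6.66×84 + 31.96×32 = 900.64 + 471.59 + 559.44 + 1022.72 = 2954.39
ΣP(Jan 2011)·Q(Feb 2011) = 2.91×433 + 599.37×1 + 8.07×84 + 22.79×32 = 1260.03 + 599.37 + 677.88 + 729.28 = 3266.56
Index = 2954.39 / 3266.56 × 100 = 90.4435

90.4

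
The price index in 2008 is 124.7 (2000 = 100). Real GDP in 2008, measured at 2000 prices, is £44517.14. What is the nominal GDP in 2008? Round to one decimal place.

Nominal = Real × (Index/100) = 44517.14 × (124.7/100)
        = 44517.14 × 1.247 = 55512.8736

55512.9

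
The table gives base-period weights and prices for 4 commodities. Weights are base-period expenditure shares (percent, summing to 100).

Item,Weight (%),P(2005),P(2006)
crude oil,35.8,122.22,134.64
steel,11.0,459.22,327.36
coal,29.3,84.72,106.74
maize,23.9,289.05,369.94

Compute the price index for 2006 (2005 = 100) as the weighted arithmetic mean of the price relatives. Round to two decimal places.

crude oil: 35.8 × (134.64/122.22) = 35.8 × 1.101620 = 39.4380
steel: 11.0 × (327.36/459.22) = 11.0 × 0.712861 = 7.8415
coal: 29.3 × (106.74/84.72) = 29.3 × 1.259915 = 36.9155
maize: 23.9 × (369.94/289.05) = 23.9 × 1.279848 = 30.5884
Index = Σ wᵢ·(p₁ᵢ/p₀ᵢ) = 39.4380 + 7.8415 + 36.9155 + 30.5884 = 114.7833

114.78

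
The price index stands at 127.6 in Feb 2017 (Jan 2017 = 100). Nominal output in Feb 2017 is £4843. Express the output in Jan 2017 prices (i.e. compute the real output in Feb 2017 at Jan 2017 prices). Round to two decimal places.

Real = Nominal ÷ (Index/100) = 4843 ÷ (127.6/100)
     = 4843 ÷ 1.276 = 3795.4545

3795.45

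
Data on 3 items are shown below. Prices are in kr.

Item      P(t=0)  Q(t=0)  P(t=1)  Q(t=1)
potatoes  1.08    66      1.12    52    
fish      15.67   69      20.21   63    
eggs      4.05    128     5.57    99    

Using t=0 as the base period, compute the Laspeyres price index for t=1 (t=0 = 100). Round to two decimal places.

Laspeyres price index uses base-period quantities as weights.
ΣP(t=1)·Q(t=0) = 1.12×66 + 20.21×69 + 5.57×128 = 73.92 + 1394.49 + 712.96 = 2181.37
ΣP(t=0)·Q(t=0) = 1.08×66 + 15.67×69 + 4.05×128 = 71.28 + 1081.23 + 518.4 = 1670.91
Index = 2181.37 / 1670.91 × 100 = 130.5498

130.55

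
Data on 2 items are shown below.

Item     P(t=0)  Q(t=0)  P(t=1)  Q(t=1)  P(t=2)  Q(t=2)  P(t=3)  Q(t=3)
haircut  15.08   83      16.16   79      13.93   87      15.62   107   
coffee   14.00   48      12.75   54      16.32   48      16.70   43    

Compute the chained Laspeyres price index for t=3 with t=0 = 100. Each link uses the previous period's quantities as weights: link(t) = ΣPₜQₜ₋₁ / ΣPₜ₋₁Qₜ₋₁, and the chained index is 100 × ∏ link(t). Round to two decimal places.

Link t=0→t=1:
ΣP(t=1)Q(t=0) = 16.16×83 + 12.75×48 = 1341.28 + 612 = 1953.28
ΣP(t=0)Q(t=0) = 15.08×83 + 14.00×48 = 1251.64 + 672 = 1923.64
link = 1953.28/1923.64 = 1.015408
Link t=1→t=2:
ΣP(t=2)Q(t=1) = 13.93×79 + 16.32×54 = 1100.47 + 881.28 = 1981.75
ΣP(t=1)Q(t=1) = 16.16×79 + 12.75×54 = 1276.64 + 688.5 = 1965.14
link = 1981.75/1965.14 = 1.008452
Link t=2→t=3:
ΣP(t=3)Q(t=2) = 15.62×87 + 16.70×48 = 1358.94 + 801.6 = 2160.54
ΣP(t=2)Q(t=2) = 13.93×87 + 16.32×48 = 1211.91 + 783.36 = 1995.27
link = 2160.54/1995.27 = 1.082831
Chained index = 100 × 1.015408 × 1.008452 × 1.082831 = 110.8809

110.88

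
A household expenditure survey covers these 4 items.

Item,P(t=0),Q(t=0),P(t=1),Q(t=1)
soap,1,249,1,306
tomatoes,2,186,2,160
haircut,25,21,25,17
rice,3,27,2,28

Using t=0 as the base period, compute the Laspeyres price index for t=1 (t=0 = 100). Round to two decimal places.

Laspeyres price index uses base-period quantities as weights.
ΣP(t=1)·Q(t=0) = 1×249 + 2×186 + 25×21 + 2×27 = 249 + 372 + 525 + 54 = 1200
ΣP(t=0)·Q(t=0) = 1×249 + 2×186 + 25×21 + 3×27 = 249 + 372 + 525 + 81 = 1227
Index = 1200 / 1227 × 100 = 97.7995

97.80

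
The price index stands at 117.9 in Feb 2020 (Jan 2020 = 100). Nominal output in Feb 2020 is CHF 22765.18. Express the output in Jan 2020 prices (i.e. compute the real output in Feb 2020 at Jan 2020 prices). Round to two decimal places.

19308.89

Real = Nominal ÷ (Index/100) = 22765.18 ÷ (117.9/100)
     = 22765.18 ÷ 1.179 = 19308.8889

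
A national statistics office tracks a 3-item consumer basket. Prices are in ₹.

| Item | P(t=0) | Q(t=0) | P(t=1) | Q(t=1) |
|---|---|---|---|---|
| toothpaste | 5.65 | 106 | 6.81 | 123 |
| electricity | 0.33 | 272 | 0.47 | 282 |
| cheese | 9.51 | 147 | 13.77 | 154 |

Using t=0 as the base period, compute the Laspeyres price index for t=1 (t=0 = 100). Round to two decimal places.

Laspeyres price index uses base-period quantities as weights.
ΣP(t=1)·Q(t=0) = 6.81×106 + 0.47×272 + 13.77×147 = 721.86 + 127.84 + 2024.19 = 2873.89
ΣP(t=0)·Q(t=0) = 5.65×106 + 0.33×272 + 9.51×147 = 598.9 + 89.76 + 1397.97 = 2086.63
Index = 2873.89 / 2086.63 × 100 = 137.7288

137.73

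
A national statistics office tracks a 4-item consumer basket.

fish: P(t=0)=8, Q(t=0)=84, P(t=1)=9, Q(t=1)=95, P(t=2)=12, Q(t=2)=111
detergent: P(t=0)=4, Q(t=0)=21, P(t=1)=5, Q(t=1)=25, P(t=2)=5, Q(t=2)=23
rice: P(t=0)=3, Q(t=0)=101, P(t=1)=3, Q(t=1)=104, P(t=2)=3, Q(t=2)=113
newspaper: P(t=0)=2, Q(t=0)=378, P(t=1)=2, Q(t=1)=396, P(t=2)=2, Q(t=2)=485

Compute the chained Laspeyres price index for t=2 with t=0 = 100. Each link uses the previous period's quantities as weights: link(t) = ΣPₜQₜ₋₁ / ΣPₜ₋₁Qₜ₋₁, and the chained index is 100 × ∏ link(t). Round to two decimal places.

120.25

Link t=0→t=1:
ΣP(t=1)Q(t=0) = 9×84 + 5×21 + 3×101 + 2×378 = 756 + 105 + 303 + 756 = 1920
ΣP(t=0)Q(t=0) = 8×84 + 4×21 + 3×101 + 2×378 = 672 + 84 + 303 + 756 = 1815
link = 1920/1815 = 1.057851
Link t=1→t=2:
ΣP(t=2)Q(t=1) = 12×95 + 5×25 + 3×104 + 2×396 = 1140 + 125 + 312 + 792 = 2369
ΣP(t=1)Q(t=1) = 9×95 + 5×25 + 3×104 + 2×396 = 855 + 125 + 312 + 792 = 2084
link = 2369/2084 = 1.136756
Chained index = 100 × 1.057851 × 1.136756 = 120.2519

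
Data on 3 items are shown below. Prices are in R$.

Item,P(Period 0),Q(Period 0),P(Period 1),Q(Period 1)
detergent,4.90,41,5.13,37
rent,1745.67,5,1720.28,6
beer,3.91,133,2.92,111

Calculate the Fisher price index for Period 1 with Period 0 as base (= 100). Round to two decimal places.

97.54

Laspeyres component (base-period weights):
ΣP(Period 1)Q(Period 0) = 5.13×41 + 1720.28×5 + 2.92×133 = 210.33 + 8601.4 + 388.36 = 9200.09
ΣP(Period 0)Q(Period 0) = 4.90×41 + 1745.67×5 + 3.91×133 = 200.9 + 8728.35 + 520.03 = 9449.28
L = 9200.09 / 9449.28 × 100 = 97.3629
Paasche component (current-period weights):
ΣP(Period 1)Q(Period 1) = 5.13×37 + 1720.28×6 + 2.92×111 = 189.81 + 10321.68 + 324.12 = 10835.61
ΣP(Period 0)Q(Period 1) = 4.90×37 + 1745.67×6 + 3.91×111 = 181.3 + 10474.02 + 434.01 = 11089.33
P = 10835.61 / 11089.33 × 100 = 97.7120
Fisher = √(L × P) = √(97.3629 × 97.7120) = 97.5373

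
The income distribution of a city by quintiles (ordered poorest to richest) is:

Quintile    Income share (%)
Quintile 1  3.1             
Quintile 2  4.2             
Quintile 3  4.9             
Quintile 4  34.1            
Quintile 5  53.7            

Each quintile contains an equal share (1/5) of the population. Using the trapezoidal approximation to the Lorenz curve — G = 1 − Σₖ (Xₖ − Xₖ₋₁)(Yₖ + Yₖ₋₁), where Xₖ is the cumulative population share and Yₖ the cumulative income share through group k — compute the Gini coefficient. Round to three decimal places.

0.524

Cumulative income shares Yₖ: 0.0310, 0.0730, 0.1220, 0.4630, 1.0000
Σ (Xₖ−Xₖ₋₁)(Yₖ+Yₖ₋₁) = (1/5)(0.0310+0.0000) + (1/5)(0.0730+0.0310) + (1/5)(0.1220+0.0730) + (1/5)(0.4630+0.1220) + (1/5)(1.0000+0.4630)
  = 0.0062 + 0.0208 + 0.0390 + 0.1170 + 0.2926 = 0.4756
G = 1 − 0.4756 = 0.5244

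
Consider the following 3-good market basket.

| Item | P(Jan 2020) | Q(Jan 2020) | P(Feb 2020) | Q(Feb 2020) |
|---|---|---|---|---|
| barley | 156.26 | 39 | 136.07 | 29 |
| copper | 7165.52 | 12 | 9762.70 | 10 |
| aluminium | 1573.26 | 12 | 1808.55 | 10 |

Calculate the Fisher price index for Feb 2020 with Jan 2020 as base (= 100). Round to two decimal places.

130.05

Laspeyres component (base-period weights):
ΣP(Feb 2020)Q(Jan 2020) = 136.07×39 + 9762.70×12 + 1808.55×12 = 5306.73 + 117152.4 + 21702.6 = 144161.73
ΣP(Jan 2020)Q(Jan 2020) = 156.26×39 + 7165.52×12 + 1573.26×12 = 6094.14 + 85986.24 + 18879.12 = 110959.5
L = 144161.73 / 110959.5 × 100 = 129.9228
Paasche component (current-period weights):
ΣP(Feb 2020)Q(Feb 2020) = 136.07×29 + 9762.70×10 + 1808.55×10 = 3946.03 + 97627 + 18085.5 = 119658.53
ΣP(Jan 2020)Q(Feb 2020) = 156.26×29 + 7165.52×10 + 1573.26×10 = 4531.54 + 71655.2 + 15732.6 = 91919.34
P = 119658.53 / 91919.34 × 100 = 130.1778
Fisher = √(L × P) = √(129.9228 × 130.1778) = 130.0502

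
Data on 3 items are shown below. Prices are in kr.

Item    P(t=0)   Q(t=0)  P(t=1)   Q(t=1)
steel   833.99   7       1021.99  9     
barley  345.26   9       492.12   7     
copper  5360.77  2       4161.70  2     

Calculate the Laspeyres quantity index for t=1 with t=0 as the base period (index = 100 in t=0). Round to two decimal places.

104.97

Laspeyres quantity index uses base-period prices as weights.
ΣP(t=0)·Q(t=1) = 833.99×9 + 345.26×7 + 5360.77×2 = 7505.91 + 2416.82 + 10721.54 = 20644.27
ΣP(t=0)·Q(t=0) = 833.99×7 + 345.26×9 + 5360.77×2 = 5837.93 + 3107.34 + 10721.54 = 19666.81
Index = 20644.27 / 19666.81 × 100 = 104.9701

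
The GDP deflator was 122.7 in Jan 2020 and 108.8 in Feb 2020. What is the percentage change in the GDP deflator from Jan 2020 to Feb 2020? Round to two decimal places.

-11.33%

Change = (108.8 − 122.7) / 122.7 × 100
       = -13.9 / 122.7 × 100 = -11.3284%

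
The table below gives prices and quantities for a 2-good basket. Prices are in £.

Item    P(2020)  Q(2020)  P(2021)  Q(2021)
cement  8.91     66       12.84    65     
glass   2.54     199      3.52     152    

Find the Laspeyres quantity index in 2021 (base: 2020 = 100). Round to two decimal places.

88.27

Laspeyres quantity index uses base-period prices as weights.
ΣP(2020)·Q(2021) = 8.91×65 + 2.54×152 = 579.15 + 386.08 = 965.23
ΣP(2020)·Q(2020) = 8.91×66 + 2.54×199 = 588.06 + 505.46 = 1093.52
Index = 965.23 / 1093.52 × 100 = 88.2682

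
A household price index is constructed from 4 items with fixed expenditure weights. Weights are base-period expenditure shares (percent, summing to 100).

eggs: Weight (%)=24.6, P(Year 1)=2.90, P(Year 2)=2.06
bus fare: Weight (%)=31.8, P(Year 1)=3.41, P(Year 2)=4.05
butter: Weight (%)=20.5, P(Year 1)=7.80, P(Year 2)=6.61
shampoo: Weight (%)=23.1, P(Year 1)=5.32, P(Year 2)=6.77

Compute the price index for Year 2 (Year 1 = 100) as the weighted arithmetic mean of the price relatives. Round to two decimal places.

eggs: 24.6 × (2.06/2.90) = 24.6 × 0.710345 = 17.4745
bus fare: 31.8 × (4.05/3.41) = 31.8 × 1.187683 = 37.7683
butter: 20.5 × (6.61/7.80) = 20.5 × 0.847436 = 17.3724
shampoo: 23.1 × (6.77/5.32) = 23.1 × 1.272556 = 29.3961
Index = Σ wᵢ·(p₁ᵢ/p₀ᵢ) = 17.4745 + 37.7683 + 17.3724 + 29.3961 = 102.0113

102.01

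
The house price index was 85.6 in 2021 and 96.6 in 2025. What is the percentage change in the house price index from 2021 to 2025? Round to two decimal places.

12.85%

Change = (96.6 − 85.6) / 85.6 × 100
       = 11.0 / 85.6 × 100 = 12.8505%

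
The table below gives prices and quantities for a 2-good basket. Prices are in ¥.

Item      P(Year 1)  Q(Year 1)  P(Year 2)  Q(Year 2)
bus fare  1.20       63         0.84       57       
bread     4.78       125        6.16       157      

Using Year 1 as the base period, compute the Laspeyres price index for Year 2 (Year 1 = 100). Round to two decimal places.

Laspeyres price index uses base-period quantities as weights.
ΣP(Year 2)·Q(Year 1) = 0.84×63 + 6.16×125 = 52.92 + 770 = 822.92
ΣP(Year 1)·Q(Year 1) = 1.20×63 + 4.78×125 = 75.6 + 597.5 = 673.1
Index = 822.92 / 673.1 × 100 = 122.2582

122.26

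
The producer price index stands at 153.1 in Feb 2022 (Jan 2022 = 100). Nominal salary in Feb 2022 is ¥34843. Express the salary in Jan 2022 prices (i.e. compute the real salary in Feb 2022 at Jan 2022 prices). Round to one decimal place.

Real = Nominal ÷ (Index/100) = 34843 ÷ (153.1/100)
     = 34843 ÷ 1.531 = 22758.3279

22758.3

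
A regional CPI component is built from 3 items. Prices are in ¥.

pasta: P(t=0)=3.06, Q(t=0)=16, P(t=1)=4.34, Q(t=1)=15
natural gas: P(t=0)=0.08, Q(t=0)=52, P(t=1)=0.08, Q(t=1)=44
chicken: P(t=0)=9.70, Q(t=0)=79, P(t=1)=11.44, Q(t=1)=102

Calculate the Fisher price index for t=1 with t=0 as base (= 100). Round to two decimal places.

Laspeyres component (base-period weights):
ΣP(t=1)Q(t=0) = 4.34×16 + 0.08×52 + 11.44×79 = 69.44 + 4.16 + 903.76 = 977.36
ΣP(t=0)Q(t=0) = 3.06×16 + 0.08×52 + 9.70×79 = 48.96 + 4.16 + 766.3 = 819.42
L = 977.36 / 819.42 × 100 = 119.2746
Paasche component (current-period weights):
ΣP(t=1)Q(t=1) = 4.34×15 + 0.08×44 + 11.44×102 = 65.1 + 3.52 + 1166.88 = 1235.5
ΣP(t=0)Q(t=1) = 3.06×15 + 0.08×44 + 9.70×102 = 45.9 + 3.52 + 989.4 = 1038.82
P = 1235.5 / 1038.82 × 100 = 118.9330
Fisher = √(L × P) = √(119.2746 × 118.9330) = 119.1037

119.10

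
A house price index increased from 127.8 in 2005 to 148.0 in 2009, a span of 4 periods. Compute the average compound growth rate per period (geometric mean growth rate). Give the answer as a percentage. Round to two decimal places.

Growth factor = (148.0/127.8)^(1/4) = (1.158059)^(1/4) = 1.037368
Growth rate = 1.037368 − 1 = 0.037368 = 3.7368%

3.74%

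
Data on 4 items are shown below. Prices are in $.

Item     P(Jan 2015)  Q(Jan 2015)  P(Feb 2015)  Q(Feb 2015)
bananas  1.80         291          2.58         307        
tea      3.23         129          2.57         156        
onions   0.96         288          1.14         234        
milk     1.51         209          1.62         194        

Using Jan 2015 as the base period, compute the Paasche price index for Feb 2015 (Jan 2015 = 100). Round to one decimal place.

Paasche price index uses current-period quantities as weights.
ΣP(Feb 2015)·Q(Feb 2015) = 2.58×307 + 2.57×156 + 1.14×234 + 1.62×194 = 792.06 + 400.92 + 266.76 + 314.28 = 1774.02
ΣP(Jan 2015)·Q(Feb 2015) = 1.80×307 + 3.23×156 + 0.96×234 + 1.51×194 = 552.6 + 503.88 + 224.64 + 292.94 = 1574.06
Index = 1774.02 / 1574.06 × 100 = 112.7035

112.7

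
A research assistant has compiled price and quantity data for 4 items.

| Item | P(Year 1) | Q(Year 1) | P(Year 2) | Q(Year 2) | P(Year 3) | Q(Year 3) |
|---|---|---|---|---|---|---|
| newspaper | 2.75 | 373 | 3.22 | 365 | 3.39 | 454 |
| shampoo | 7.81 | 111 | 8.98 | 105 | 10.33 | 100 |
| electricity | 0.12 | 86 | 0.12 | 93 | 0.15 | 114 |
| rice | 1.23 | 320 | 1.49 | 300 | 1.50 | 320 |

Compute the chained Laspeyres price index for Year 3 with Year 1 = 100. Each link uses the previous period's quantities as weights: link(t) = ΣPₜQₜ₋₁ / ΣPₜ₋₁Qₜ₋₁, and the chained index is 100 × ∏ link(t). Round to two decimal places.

Link Year 1→Year 2:
ΣP(Year 2)Q(Year 1) = 3.22×373 + 8.98×111 + 0.12×86 + 1.49×320 = 1201.06 + 996.78 + 10.32 + 476.8 = 2684.96
ΣP(Year 1)Q(Year 1) = 2.75×373 + 7.81×111 + 0.12×86 + 1.23×320 = 1025.75 + 866.91 + 10.32 + 393.6 = 2296.58
link = 2684.96/2296.58 = 1.169112
Link Year 2→Year 3:
ΣP(Year 3)Q(Year 2) = 3.39×365 + 10.33×105 + 0.15×93 + 1.50×300 = 1237.35 + 1084.65 + 13.95 + 450 = 2785.95
ΣP(Year 2)Q(Year 2) = 3.22×365 + 8.98×105 + 0.12×93 + 1.49×300 = 1175.3 + 942.9 + 11.16 + 447 = 2576.36
link = 2785.95/2576.36 = 1.081351
Chained index = 100 × 1.169112 × 1.081351 = 126.4221

126.42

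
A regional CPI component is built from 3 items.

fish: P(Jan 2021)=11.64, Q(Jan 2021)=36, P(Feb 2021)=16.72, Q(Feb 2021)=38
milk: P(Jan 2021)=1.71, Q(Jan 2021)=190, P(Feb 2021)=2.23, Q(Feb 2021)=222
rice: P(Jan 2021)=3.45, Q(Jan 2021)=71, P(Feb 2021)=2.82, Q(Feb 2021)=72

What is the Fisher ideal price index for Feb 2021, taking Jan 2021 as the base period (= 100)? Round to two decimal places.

Laspeyres component (base-period weights):
ΣP(Feb 2021)Q(Jan 2021) = 16.72×36 + 2.23×190 + 2.82×71 = 601.92 + 423.7 + 200.22 = 1225.84
ΣP(Jan 2021)Q(Jan 2021) = 11.64×36 + 1.71×190 + 3.45×71 = 419.04 + 324.9 + 244.95 = 988.89
L = 1225.84 / 988.89 × 100 = 123.9612
Paasche component (current-period weights):
ΣP(Feb 2021)Q(Feb 2021) = 16.72×38 + 2.23×222 + 2.82×72 = 635.36 + 495.06 + 203.04 = 1333.46
ΣP(Jan 2021)Q(Feb 2021) = 11.64×38 + 1.71×222 + 3.45×72 = 442.32 + 379.62 + 248.4 = 1070.34
P = 1333.46 / 1070.34 × 100 = 124.5828
Fisher = √(L × P) = √(123.9612 × 124.5828) = 124.2716

124.27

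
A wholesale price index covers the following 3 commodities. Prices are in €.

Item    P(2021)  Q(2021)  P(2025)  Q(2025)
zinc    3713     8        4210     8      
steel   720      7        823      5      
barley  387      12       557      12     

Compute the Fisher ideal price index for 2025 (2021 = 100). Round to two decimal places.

Laspeyres component (base-period weights):
ΣP(2025)Q(2021) = 4210×8 + 823×7 + 557×12 = 33680 + 5761 + 6684 = 46125
ΣP(2021)Q(2021) = 3713×8 + 720×7 + 387×12 = 29704 + 5040 + 4644 = 39388
L = 46125 / 39388 × 100 = 117.1042
Paasche component (current-period weights):
ΣP(2025)Q(2025) = 4210×8 + 823×5 + 557×12 = 33680 + 4115 + 6684 = 44479
ΣP(2021)Q(2025) = 3713×8 + 720×5 + 387×12 = 29704 + 3600 + 4644 = 37948
P = 44479 / 37948 × 100 = 117.2104
Fisher = √(L × P) = √(117.1042 × 117.2104) = 117.1573

117.16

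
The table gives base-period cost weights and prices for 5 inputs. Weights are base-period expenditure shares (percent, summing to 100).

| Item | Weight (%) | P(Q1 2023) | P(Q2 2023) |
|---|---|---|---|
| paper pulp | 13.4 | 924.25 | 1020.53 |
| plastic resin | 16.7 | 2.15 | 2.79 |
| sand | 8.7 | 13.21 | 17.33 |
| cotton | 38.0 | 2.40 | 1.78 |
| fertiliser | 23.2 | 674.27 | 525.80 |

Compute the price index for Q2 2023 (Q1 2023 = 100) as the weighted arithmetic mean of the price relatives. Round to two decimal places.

paper pulp: 13.4 × (1020.53/924.25) = 13.4 × 1.104171 = 14.7959
plastic resin: 16.7 × (2.79/2.15) = 16.7 × 1.297674 = 21.6712
sand: 8.7 × (17.33/13.21) = 8.7 × 1.311885 = 11.4134
cotton: 38.0 × (1.78/2.40) = 38.0 × 0.741667 = 28.1833
fertiliser: 23.2 × (525.80/674.27) = 23.2 × 0.779806 = 18.0915
Index = Σ wᵢ·(p₁ᵢ/p₀ᵢ) = 14.7959 + 21.6712 + 11.4134 + 28.1833 + 18.0915 = 94.1553

94.16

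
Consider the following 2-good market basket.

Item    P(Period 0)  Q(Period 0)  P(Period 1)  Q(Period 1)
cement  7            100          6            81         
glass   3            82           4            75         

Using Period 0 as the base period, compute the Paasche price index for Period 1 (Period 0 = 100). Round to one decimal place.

Paasche price index uses current-period quantities as weights.
ΣP(Period 1)·Q(Period 1) = 6×81 + 4×75 = 486 + 300 = 786
ΣP(Period 0)·Q(Period 1) = 7×81 + 3×75 = 567 + 225 = 792
Index = 786 / 792 × 100 = 99.2424

99.2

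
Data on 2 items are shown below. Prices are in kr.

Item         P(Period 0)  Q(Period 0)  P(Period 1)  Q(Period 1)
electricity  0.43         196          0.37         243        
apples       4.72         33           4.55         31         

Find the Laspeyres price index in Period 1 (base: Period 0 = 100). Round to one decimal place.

92.8

Laspeyres price index uses base-period quantities as weights.
ΣP(Period 1)·Q(Period 0) = 0.37×196 + 4.55×33 = 72.52 + 150.15 = 222.67
ΣP(Period 0)·Q(Period 0) = 0.43×196 + 4.72×33 = 84.28 + 155.76 = 240.04
Index = 222.67 / 240.04 × 100 = 92.7637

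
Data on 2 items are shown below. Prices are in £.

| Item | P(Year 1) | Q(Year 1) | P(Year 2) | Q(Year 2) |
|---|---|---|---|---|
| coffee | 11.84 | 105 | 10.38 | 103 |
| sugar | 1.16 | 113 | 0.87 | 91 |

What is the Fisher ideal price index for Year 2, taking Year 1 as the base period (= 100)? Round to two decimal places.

Laspeyres component (base-period weights):
ΣP(Year 2)Q(Year 1) = 10.38×105 + 0.87×113 = 1089.9 + 98.31 = 1188.21
ΣP(Year 1)Q(Year 1) = 11.84×105 + 1.16×113 = 1243.2 + 131.08 = 1374.28
L = 1188.21 / 1374.28 × 100 = 86.4605
Paasche component (current-period weights):
ΣP(Year 2)Q(Year 2) = 10.38×103 + 0.87×91 = 1069.14 + 79.17 = 1148.31
ΣP(Year 1)Q(Year 2) = 11.84×103 + 1.16×91 = 1219.52 + 105.56 = 1325.08
P = 1148.31 / 1325.08 × 100 = 86.6597
Fisher = √(L × P) = √(86.4605 × 86.6597) = 86.5601

86.56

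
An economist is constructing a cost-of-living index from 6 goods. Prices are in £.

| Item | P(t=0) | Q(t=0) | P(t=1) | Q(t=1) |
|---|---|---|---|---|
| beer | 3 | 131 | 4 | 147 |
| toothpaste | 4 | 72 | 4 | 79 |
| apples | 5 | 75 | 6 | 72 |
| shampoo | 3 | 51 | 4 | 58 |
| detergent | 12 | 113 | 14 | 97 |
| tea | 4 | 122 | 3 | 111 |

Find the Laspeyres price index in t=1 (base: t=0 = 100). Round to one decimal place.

Laspeyres price index uses base-period quantities as weights.
ΣP(t=1)·Q(t=0) = 4×131 + 4×72 + 6×75 + 4×51 + 14×113 + 3×122 = 524 + 288 + 450 + 204 + 1582 + 366 = 3414
ΣP(t=0)·Q(t=0) = 3×131 + 4×72 + 5×75 + 3×51 + 12×113 + 4×122 = 393 + 288 + 375 + 153 + 1356 + 488 = 3053
Index = 3414 / 3053 × 100 = 111.8244

111.8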